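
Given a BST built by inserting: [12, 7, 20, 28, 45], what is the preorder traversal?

Tree insertion order: [12, 7, 20, 28, 45]
Tree (level-order array): [12, 7, 20, None, None, None, 28, None, 45]
Preorder traversal: [12, 7, 20, 28, 45]


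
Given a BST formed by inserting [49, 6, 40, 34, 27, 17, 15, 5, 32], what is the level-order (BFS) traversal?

Tree insertion order: [49, 6, 40, 34, 27, 17, 15, 5, 32]
Tree (level-order array): [49, 6, None, 5, 40, None, None, 34, None, 27, None, 17, 32, 15]
BFS from the root, enqueuing left then right child of each popped node:
  queue [49] -> pop 49, enqueue [6], visited so far: [49]
  queue [6] -> pop 6, enqueue [5, 40], visited so far: [49, 6]
  queue [5, 40] -> pop 5, enqueue [none], visited so far: [49, 6, 5]
  queue [40] -> pop 40, enqueue [34], visited so far: [49, 6, 5, 40]
  queue [34] -> pop 34, enqueue [27], visited so far: [49, 6, 5, 40, 34]
  queue [27] -> pop 27, enqueue [17, 32], visited so far: [49, 6, 5, 40, 34, 27]
  queue [17, 32] -> pop 17, enqueue [15], visited so far: [49, 6, 5, 40, 34, 27, 17]
  queue [32, 15] -> pop 32, enqueue [none], visited so far: [49, 6, 5, 40, 34, 27, 17, 32]
  queue [15] -> pop 15, enqueue [none], visited so far: [49, 6, 5, 40, 34, 27, 17, 32, 15]
Result: [49, 6, 5, 40, 34, 27, 17, 32, 15]


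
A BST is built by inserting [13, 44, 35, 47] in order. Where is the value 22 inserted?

Starting tree (level order): [13, None, 44, 35, 47]
Insertion path: 13 -> 44 -> 35
Result: insert 22 as left child of 35
Final tree (level order): [13, None, 44, 35, 47, 22]


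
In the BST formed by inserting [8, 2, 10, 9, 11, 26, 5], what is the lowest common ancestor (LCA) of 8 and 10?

Tree insertion order: [8, 2, 10, 9, 11, 26, 5]
Tree (level-order array): [8, 2, 10, None, 5, 9, 11, None, None, None, None, None, 26]
In a BST, the LCA of p=8, q=10 is the first node v on the
root-to-leaf path with p <= v <= q (go left if both < v, right if both > v).
Walk from root:
  at 8: 8 <= 8 <= 10, this is the LCA
LCA = 8


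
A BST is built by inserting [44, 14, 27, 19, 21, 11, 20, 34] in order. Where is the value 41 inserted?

Starting tree (level order): [44, 14, None, 11, 27, None, None, 19, 34, None, 21, None, None, 20]
Insertion path: 44 -> 14 -> 27 -> 34
Result: insert 41 as right child of 34
Final tree (level order): [44, 14, None, 11, 27, None, None, 19, 34, None, 21, None, 41, 20]


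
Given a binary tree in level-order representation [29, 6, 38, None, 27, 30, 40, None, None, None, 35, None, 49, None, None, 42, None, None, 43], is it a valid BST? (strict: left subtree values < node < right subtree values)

Level-order array: [29, 6, 38, None, 27, 30, 40, None, None, None, 35, None, 49, None, None, 42, None, None, 43]
Validate using subtree bounds (lo, hi): at each node, require lo < value < hi,
then recurse left with hi=value and right with lo=value.
Preorder trace (stopping at first violation):
  at node 29 with bounds (-inf, +inf): OK
  at node 6 with bounds (-inf, 29): OK
  at node 27 with bounds (6, 29): OK
  at node 38 with bounds (29, +inf): OK
  at node 30 with bounds (29, 38): OK
  at node 35 with bounds (30, 38): OK
  at node 40 with bounds (38, +inf): OK
  at node 49 with bounds (40, +inf): OK
  at node 42 with bounds (40, 49): OK
  at node 43 with bounds (42, 49): OK
No violation found at any node.
Result: Valid BST


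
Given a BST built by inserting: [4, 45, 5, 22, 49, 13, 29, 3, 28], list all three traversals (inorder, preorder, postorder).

Tree insertion order: [4, 45, 5, 22, 49, 13, 29, 3, 28]
Tree (level-order array): [4, 3, 45, None, None, 5, 49, None, 22, None, None, 13, 29, None, None, 28]
Inorder (L, root, R): [3, 4, 5, 13, 22, 28, 29, 45, 49]
Preorder (root, L, R): [4, 3, 45, 5, 22, 13, 29, 28, 49]
Postorder (L, R, root): [3, 13, 28, 29, 22, 5, 49, 45, 4]


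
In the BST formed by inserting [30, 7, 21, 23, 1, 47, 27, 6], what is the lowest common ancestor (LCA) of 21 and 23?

Tree insertion order: [30, 7, 21, 23, 1, 47, 27, 6]
Tree (level-order array): [30, 7, 47, 1, 21, None, None, None, 6, None, 23, None, None, None, 27]
In a BST, the LCA of p=21, q=23 is the first node v on the
root-to-leaf path with p <= v <= q (go left if both < v, right if both > v).
Walk from root:
  at 30: both 21 and 23 < 30, go left
  at 7: both 21 and 23 > 7, go right
  at 21: 21 <= 21 <= 23, this is the LCA
LCA = 21


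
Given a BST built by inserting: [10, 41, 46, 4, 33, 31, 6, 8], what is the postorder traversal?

Tree insertion order: [10, 41, 46, 4, 33, 31, 6, 8]
Tree (level-order array): [10, 4, 41, None, 6, 33, 46, None, 8, 31]
Postorder traversal: [8, 6, 4, 31, 33, 46, 41, 10]


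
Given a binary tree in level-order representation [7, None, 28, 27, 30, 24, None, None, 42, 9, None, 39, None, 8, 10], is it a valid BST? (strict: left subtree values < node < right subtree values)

Level-order array: [7, None, 28, 27, 30, 24, None, None, 42, 9, None, 39, None, 8, 10]
Validate using subtree bounds (lo, hi): at each node, require lo < value < hi,
then recurse left with hi=value and right with lo=value.
Preorder trace (stopping at first violation):
  at node 7 with bounds (-inf, +inf): OK
  at node 28 with bounds (7, +inf): OK
  at node 27 with bounds (7, 28): OK
  at node 24 with bounds (7, 27): OK
  at node 9 with bounds (7, 24): OK
  at node 8 with bounds (7, 9): OK
  at node 10 with bounds (9, 24): OK
  at node 30 with bounds (28, +inf): OK
  at node 42 with bounds (30, +inf): OK
  at node 39 with bounds (30, 42): OK
No violation found at any node.
Result: Valid BST


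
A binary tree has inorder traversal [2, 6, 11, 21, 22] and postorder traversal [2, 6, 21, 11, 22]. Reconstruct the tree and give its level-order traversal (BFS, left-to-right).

Inorder:   [2, 6, 11, 21, 22]
Postorder: [2, 6, 21, 11, 22]
Algorithm: postorder visits root last, so walk postorder right-to-left;
each value is the root of the current inorder slice — split it at that
value, recurse on the right subtree first, then the left.
Recursive splits:
  root=22; inorder splits into left=[2, 6, 11, 21], right=[]
  root=11; inorder splits into left=[2, 6], right=[21]
  root=21; inorder splits into left=[], right=[]
  root=6; inorder splits into left=[2], right=[]
  root=2; inorder splits into left=[], right=[]
Reconstructed level-order: [22, 11, 6, 21, 2]


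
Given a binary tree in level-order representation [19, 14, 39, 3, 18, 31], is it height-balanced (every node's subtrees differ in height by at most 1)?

Tree (level-order array): [19, 14, 39, 3, 18, 31]
Definition: a tree is height-balanced if, at every node, |h(left) - h(right)| <= 1 (empty subtree has height -1).
Bottom-up per-node check:
  node 3: h_left=-1, h_right=-1, diff=0 [OK], height=0
  node 18: h_left=-1, h_right=-1, diff=0 [OK], height=0
  node 14: h_left=0, h_right=0, diff=0 [OK], height=1
  node 31: h_left=-1, h_right=-1, diff=0 [OK], height=0
  node 39: h_left=0, h_right=-1, diff=1 [OK], height=1
  node 19: h_left=1, h_right=1, diff=0 [OK], height=2
All nodes satisfy the balance condition.
Result: Balanced


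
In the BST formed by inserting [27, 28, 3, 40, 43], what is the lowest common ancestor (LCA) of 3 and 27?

Tree insertion order: [27, 28, 3, 40, 43]
Tree (level-order array): [27, 3, 28, None, None, None, 40, None, 43]
In a BST, the LCA of p=3, q=27 is the first node v on the
root-to-leaf path with p <= v <= q (go left if both < v, right if both > v).
Walk from root:
  at 27: 3 <= 27 <= 27, this is the LCA
LCA = 27


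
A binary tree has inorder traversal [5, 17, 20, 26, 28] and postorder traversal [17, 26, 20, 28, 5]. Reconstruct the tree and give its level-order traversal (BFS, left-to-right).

Inorder:   [5, 17, 20, 26, 28]
Postorder: [17, 26, 20, 28, 5]
Algorithm: postorder visits root last, so walk postorder right-to-left;
each value is the root of the current inorder slice — split it at that
value, recurse on the right subtree first, then the left.
Recursive splits:
  root=5; inorder splits into left=[], right=[17, 20, 26, 28]
  root=28; inorder splits into left=[17, 20, 26], right=[]
  root=20; inorder splits into left=[17], right=[26]
  root=26; inorder splits into left=[], right=[]
  root=17; inorder splits into left=[], right=[]
Reconstructed level-order: [5, 28, 20, 17, 26]


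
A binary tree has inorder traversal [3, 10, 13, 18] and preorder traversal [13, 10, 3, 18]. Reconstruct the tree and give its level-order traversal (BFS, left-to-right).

Inorder:  [3, 10, 13, 18]
Preorder: [13, 10, 3, 18]
Algorithm: preorder visits root first, so consume preorder in order;
for each root, split the current inorder slice at that value into
left-subtree inorder and right-subtree inorder, then recurse.
Recursive splits:
  root=13; inorder splits into left=[3, 10], right=[18]
  root=10; inorder splits into left=[3], right=[]
  root=3; inorder splits into left=[], right=[]
  root=18; inorder splits into left=[], right=[]
Reconstructed level-order: [13, 10, 18, 3]


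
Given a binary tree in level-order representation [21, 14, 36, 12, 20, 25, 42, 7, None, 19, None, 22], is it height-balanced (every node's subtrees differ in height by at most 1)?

Tree (level-order array): [21, 14, 36, 12, 20, 25, 42, 7, None, 19, None, 22]
Definition: a tree is height-balanced if, at every node, |h(left) - h(right)| <= 1 (empty subtree has height -1).
Bottom-up per-node check:
  node 7: h_left=-1, h_right=-1, diff=0 [OK], height=0
  node 12: h_left=0, h_right=-1, diff=1 [OK], height=1
  node 19: h_left=-1, h_right=-1, diff=0 [OK], height=0
  node 20: h_left=0, h_right=-1, diff=1 [OK], height=1
  node 14: h_left=1, h_right=1, diff=0 [OK], height=2
  node 22: h_left=-1, h_right=-1, diff=0 [OK], height=0
  node 25: h_left=0, h_right=-1, diff=1 [OK], height=1
  node 42: h_left=-1, h_right=-1, diff=0 [OK], height=0
  node 36: h_left=1, h_right=0, diff=1 [OK], height=2
  node 21: h_left=2, h_right=2, diff=0 [OK], height=3
All nodes satisfy the balance condition.
Result: Balanced


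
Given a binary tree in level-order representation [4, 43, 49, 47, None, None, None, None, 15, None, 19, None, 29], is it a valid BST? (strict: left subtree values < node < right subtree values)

Level-order array: [4, 43, 49, 47, None, None, None, None, 15, None, 19, None, 29]
Validate using subtree bounds (lo, hi): at each node, require lo < value < hi,
then recurse left with hi=value and right with lo=value.
Preorder trace (stopping at first violation):
  at node 4 with bounds (-inf, +inf): OK
  at node 43 with bounds (-inf, 4): VIOLATION
Node 43 violates its bound: not (-inf < 43 < 4).
Result: Not a valid BST


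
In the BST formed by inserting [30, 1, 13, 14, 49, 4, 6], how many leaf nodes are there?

Tree built from: [30, 1, 13, 14, 49, 4, 6]
Tree (level-order array): [30, 1, 49, None, 13, None, None, 4, 14, None, 6]
Rule: A leaf has 0 children.
Per-node child counts:
  node 30: 2 child(ren)
  node 1: 1 child(ren)
  node 13: 2 child(ren)
  node 4: 1 child(ren)
  node 6: 0 child(ren)
  node 14: 0 child(ren)
  node 49: 0 child(ren)
Matching nodes: [6, 14, 49]
Count of leaf nodes: 3


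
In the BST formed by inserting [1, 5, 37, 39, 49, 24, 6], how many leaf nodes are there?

Tree built from: [1, 5, 37, 39, 49, 24, 6]
Tree (level-order array): [1, None, 5, None, 37, 24, 39, 6, None, None, 49]
Rule: A leaf has 0 children.
Per-node child counts:
  node 1: 1 child(ren)
  node 5: 1 child(ren)
  node 37: 2 child(ren)
  node 24: 1 child(ren)
  node 6: 0 child(ren)
  node 39: 1 child(ren)
  node 49: 0 child(ren)
Matching nodes: [6, 49]
Count of leaf nodes: 2


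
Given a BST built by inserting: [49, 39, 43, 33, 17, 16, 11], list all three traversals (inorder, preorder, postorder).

Tree insertion order: [49, 39, 43, 33, 17, 16, 11]
Tree (level-order array): [49, 39, None, 33, 43, 17, None, None, None, 16, None, 11]
Inorder (L, root, R): [11, 16, 17, 33, 39, 43, 49]
Preorder (root, L, R): [49, 39, 33, 17, 16, 11, 43]
Postorder (L, R, root): [11, 16, 17, 33, 43, 39, 49]


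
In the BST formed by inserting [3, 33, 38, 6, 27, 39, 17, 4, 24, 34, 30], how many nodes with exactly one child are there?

Tree built from: [3, 33, 38, 6, 27, 39, 17, 4, 24, 34, 30]
Tree (level-order array): [3, None, 33, 6, 38, 4, 27, 34, 39, None, None, 17, 30, None, None, None, None, None, 24]
Rule: These are nodes with exactly 1 non-null child.
Per-node child counts:
  node 3: 1 child(ren)
  node 33: 2 child(ren)
  node 6: 2 child(ren)
  node 4: 0 child(ren)
  node 27: 2 child(ren)
  node 17: 1 child(ren)
  node 24: 0 child(ren)
  node 30: 0 child(ren)
  node 38: 2 child(ren)
  node 34: 0 child(ren)
  node 39: 0 child(ren)
Matching nodes: [3, 17]
Count of nodes with exactly one child: 2


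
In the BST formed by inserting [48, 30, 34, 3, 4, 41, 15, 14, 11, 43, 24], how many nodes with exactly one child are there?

Tree built from: [48, 30, 34, 3, 4, 41, 15, 14, 11, 43, 24]
Tree (level-order array): [48, 30, None, 3, 34, None, 4, None, 41, None, 15, None, 43, 14, 24, None, None, 11]
Rule: These are nodes with exactly 1 non-null child.
Per-node child counts:
  node 48: 1 child(ren)
  node 30: 2 child(ren)
  node 3: 1 child(ren)
  node 4: 1 child(ren)
  node 15: 2 child(ren)
  node 14: 1 child(ren)
  node 11: 0 child(ren)
  node 24: 0 child(ren)
  node 34: 1 child(ren)
  node 41: 1 child(ren)
  node 43: 0 child(ren)
Matching nodes: [48, 3, 4, 14, 34, 41]
Count of nodes with exactly one child: 6


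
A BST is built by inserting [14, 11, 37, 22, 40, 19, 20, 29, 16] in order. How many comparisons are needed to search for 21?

Search path for 21: 14 -> 37 -> 22 -> 19 -> 20
Found: False
Comparisons: 5


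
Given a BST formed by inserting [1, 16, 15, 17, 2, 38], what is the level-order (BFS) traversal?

Tree insertion order: [1, 16, 15, 17, 2, 38]
Tree (level-order array): [1, None, 16, 15, 17, 2, None, None, 38]
BFS from the root, enqueuing left then right child of each popped node:
  queue [1] -> pop 1, enqueue [16], visited so far: [1]
  queue [16] -> pop 16, enqueue [15, 17], visited so far: [1, 16]
  queue [15, 17] -> pop 15, enqueue [2], visited so far: [1, 16, 15]
  queue [17, 2] -> pop 17, enqueue [38], visited so far: [1, 16, 15, 17]
  queue [2, 38] -> pop 2, enqueue [none], visited so far: [1, 16, 15, 17, 2]
  queue [38] -> pop 38, enqueue [none], visited so far: [1, 16, 15, 17, 2, 38]
Result: [1, 16, 15, 17, 2, 38]


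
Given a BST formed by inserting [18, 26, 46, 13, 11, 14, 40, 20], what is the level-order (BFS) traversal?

Tree insertion order: [18, 26, 46, 13, 11, 14, 40, 20]
Tree (level-order array): [18, 13, 26, 11, 14, 20, 46, None, None, None, None, None, None, 40]
BFS from the root, enqueuing left then right child of each popped node:
  queue [18] -> pop 18, enqueue [13, 26], visited so far: [18]
  queue [13, 26] -> pop 13, enqueue [11, 14], visited so far: [18, 13]
  queue [26, 11, 14] -> pop 26, enqueue [20, 46], visited so far: [18, 13, 26]
  queue [11, 14, 20, 46] -> pop 11, enqueue [none], visited so far: [18, 13, 26, 11]
  queue [14, 20, 46] -> pop 14, enqueue [none], visited so far: [18, 13, 26, 11, 14]
  queue [20, 46] -> pop 20, enqueue [none], visited so far: [18, 13, 26, 11, 14, 20]
  queue [46] -> pop 46, enqueue [40], visited so far: [18, 13, 26, 11, 14, 20, 46]
  queue [40] -> pop 40, enqueue [none], visited so far: [18, 13, 26, 11, 14, 20, 46, 40]
Result: [18, 13, 26, 11, 14, 20, 46, 40]


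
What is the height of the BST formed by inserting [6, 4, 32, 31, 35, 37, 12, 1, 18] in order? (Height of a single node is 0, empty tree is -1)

Insertion order: [6, 4, 32, 31, 35, 37, 12, 1, 18]
Tree (level-order array): [6, 4, 32, 1, None, 31, 35, None, None, 12, None, None, 37, None, 18]
Compute height bottom-up (empty subtree = -1):
  height(1) = 1 + max(-1, -1) = 0
  height(4) = 1 + max(0, -1) = 1
  height(18) = 1 + max(-1, -1) = 0
  height(12) = 1 + max(-1, 0) = 1
  height(31) = 1 + max(1, -1) = 2
  height(37) = 1 + max(-1, -1) = 0
  height(35) = 1 + max(-1, 0) = 1
  height(32) = 1 + max(2, 1) = 3
  height(6) = 1 + max(1, 3) = 4
Height = 4


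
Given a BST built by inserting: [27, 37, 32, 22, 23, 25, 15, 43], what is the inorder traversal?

Tree insertion order: [27, 37, 32, 22, 23, 25, 15, 43]
Tree (level-order array): [27, 22, 37, 15, 23, 32, 43, None, None, None, 25]
Inorder traversal: [15, 22, 23, 25, 27, 32, 37, 43]


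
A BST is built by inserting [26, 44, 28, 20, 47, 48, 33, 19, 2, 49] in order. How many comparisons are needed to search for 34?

Search path for 34: 26 -> 44 -> 28 -> 33
Found: False
Comparisons: 4


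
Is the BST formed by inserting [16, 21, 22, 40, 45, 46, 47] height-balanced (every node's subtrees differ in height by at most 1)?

Tree (level-order array): [16, None, 21, None, 22, None, 40, None, 45, None, 46, None, 47]
Definition: a tree is height-balanced if, at every node, |h(left) - h(right)| <= 1 (empty subtree has height -1).
Bottom-up per-node check:
  node 47: h_left=-1, h_right=-1, diff=0 [OK], height=0
  node 46: h_left=-1, h_right=0, diff=1 [OK], height=1
  node 45: h_left=-1, h_right=1, diff=2 [FAIL (|-1-1|=2 > 1)], height=2
  node 40: h_left=-1, h_right=2, diff=3 [FAIL (|-1-2|=3 > 1)], height=3
  node 22: h_left=-1, h_right=3, diff=4 [FAIL (|-1-3|=4 > 1)], height=4
  node 21: h_left=-1, h_right=4, diff=5 [FAIL (|-1-4|=5 > 1)], height=5
  node 16: h_left=-1, h_right=5, diff=6 [FAIL (|-1-5|=6 > 1)], height=6
Node 45 violates the condition: |-1 - 1| = 2 > 1.
Result: Not balanced


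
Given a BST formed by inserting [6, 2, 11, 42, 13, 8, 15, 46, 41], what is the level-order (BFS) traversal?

Tree insertion order: [6, 2, 11, 42, 13, 8, 15, 46, 41]
Tree (level-order array): [6, 2, 11, None, None, 8, 42, None, None, 13, 46, None, 15, None, None, None, 41]
BFS from the root, enqueuing left then right child of each popped node:
  queue [6] -> pop 6, enqueue [2, 11], visited so far: [6]
  queue [2, 11] -> pop 2, enqueue [none], visited so far: [6, 2]
  queue [11] -> pop 11, enqueue [8, 42], visited so far: [6, 2, 11]
  queue [8, 42] -> pop 8, enqueue [none], visited so far: [6, 2, 11, 8]
  queue [42] -> pop 42, enqueue [13, 46], visited so far: [6, 2, 11, 8, 42]
  queue [13, 46] -> pop 13, enqueue [15], visited so far: [6, 2, 11, 8, 42, 13]
  queue [46, 15] -> pop 46, enqueue [none], visited so far: [6, 2, 11, 8, 42, 13, 46]
  queue [15] -> pop 15, enqueue [41], visited so far: [6, 2, 11, 8, 42, 13, 46, 15]
  queue [41] -> pop 41, enqueue [none], visited so far: [6, 2, 11, 8, 42, 13, 46, 15, 41]
Result: [6, 2, 11, 8, 42, 13, 46, 15, 41]


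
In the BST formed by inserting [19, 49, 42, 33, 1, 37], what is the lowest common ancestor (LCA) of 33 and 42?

Tree insertion order: [19, 49, 42, 33, 1, 37]
Tree (level-order array): [19, 1, 49, None, None, 42, None, 33, None, None, 37]
In a BST, the LCA of p=33, q=42 is the first node v on the
root-to-leaf path with p <= v <= q (go left if both < v, right if both > v).
Walk from root:
  at 19: both 33 and 42 > 19, go right
  at 49: both 33 and 42 < 49, go left
  at 42: 33 <= 42 <= 42, this is the LCA
LCA = 42


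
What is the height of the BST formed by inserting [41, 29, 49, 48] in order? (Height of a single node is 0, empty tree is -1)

Insertion order: [41, 29, 49, 48]
Tree (level-order array): [41, 29, 49, None, None, 48]
Compute height bottom-up (empty subtree = -1):
  height(29) = 1 + max(-1, -1) = 0
  height(48) = 1 + max(-1, -1) = 0
  height(49) = 1 + max(0, -1) = 1
  height(41) = 1 + max(0, 1) = 2
Height = 2


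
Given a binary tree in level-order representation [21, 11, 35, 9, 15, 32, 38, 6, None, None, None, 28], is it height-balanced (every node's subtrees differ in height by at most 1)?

Tree (level-order array): [21, 11, 35, 9, 15, 32, 38, 6, None, None, None, 28]
Definition: a tree is height-balanced if, at every node, |h(left) - h(right)| <= 1 (empty subtree has height -1).
Bottom-up per-node check:
  node 6: h_left=-1, h_right=-1, diff=0 [OK], height=0
  node 9: h_left=0, h_right=-1, diff=1 [OK], height=1
  node 15: h_left=-1, h_right=-1, diff=0 [OK], height=0
  node 11: h_left=1, h_right=0, diff=1 [OK], height=2
  node 28: h_left=-1, h_right=-1, diff=0 [OK], height=0
  node 32: h_left=0, h_right=-1, diff=1 [OK], height=1
  node 38: h_left=-1, h_right=-1, diff=0 [OK], height=0
  node 35: h_left=1, h_right=0, diff=1 [OK], height=2
  node 21: h_left=2, h_right=2, diff=0 [OK], height=3
All nodes satisfy the balance condition.
Result: Balanced


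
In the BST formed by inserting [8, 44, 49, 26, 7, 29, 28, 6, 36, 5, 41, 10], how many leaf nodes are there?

Tree built from: [8, 44, 49, 26, 7, 29, 28, 6, 36, 5, 41, 10]
Tree (level-order array): [8, 7, 44, 6, None, 26, 49, 5, None, 10, 29, None, None, None, None, None, None, 28, 36, None, None, None, 41]
Rule: A leaf has 0 children.
Per-node child counts:
  node 8: 2 child(ren)
  node 7: 1 child(ren)
  node 6: 1 child(ren)
  node 5: 0 child(ren)
  node 44: 2 child(ren)
  node 26: 2 child(ren)
  node 10: 0 child(ren)
  node 29: 2 child(ren)
  node 28: 0 child(ren)
  node 36: 1 child(ren)
  node 41: 0 child(ren)
  node 49: 0 child(ren)
Matching nodes: [5, 10, 28, 41, 49]
Count of leaf nodes: 5


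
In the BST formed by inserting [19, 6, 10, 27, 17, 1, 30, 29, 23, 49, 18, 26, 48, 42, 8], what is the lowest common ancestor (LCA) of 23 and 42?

Tree insertion order: [19, 6, 10, 27, 17, 1, 30, 29, 23, 49, 18, 26, 48, 42, 8]
Tree (level-order array): [19, 6, 27, 1, 10, 23, 30, None, None, 8, 17, None, 26, 29, 49, None, None, None, 18, None, None, None, None, 48, None, None, None, 42]
In a BST, the LCA of p=23, q=42 is the first node v on the
root-to-leaf path with p <= v <= q (go left if both < v, right if both > v).
Walk from root:
  at 19: both 23 and 42 > 19, go right
  at 27: 23 <= 27 <= 42, this is the LCA
LCA = 27


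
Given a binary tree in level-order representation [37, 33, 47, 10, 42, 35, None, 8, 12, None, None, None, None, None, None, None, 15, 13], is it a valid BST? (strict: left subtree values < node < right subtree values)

Level-order array: [37, 33, 47, 10, 42, 35, None, 8, 12, None, None, None, None, None, None, None, 15, 13]
Validate using subtree bounds (lo, hi): at each node, require lo < value < hi,
then recurse left with hi=value and right with lo=value.
Preorder trace (stopping at first violation):
  at node 37 with bounds (-inf, +inf): OK
  at node 33 with bounds (-inf, 37): OK
  at node 10 with bounds (-inf, 33): OK
  at node 8 with bounds (-inf, 10): OK
  at node 12 with bounds (10, 33): OK
  at node 15 with bounds (12, 33): OK
  at node 13 with bounds (12, 15): OK
  at node 42 with bounds (33, 37): VIOLATION
Node 42 violates its bound: not (33 < 42 < 37).
Result: Not a valid BST


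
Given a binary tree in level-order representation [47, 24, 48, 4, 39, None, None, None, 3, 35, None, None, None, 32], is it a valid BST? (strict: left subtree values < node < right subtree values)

Level-order array: [47, 24, 48, 4, 39, None, None, None, 3, 35, None, None, None, 32]
Validate using subtree bounds (lo, hi): at each node, require lo < value < hi,
then recurse left with hi=value and right with lo=value.
Preorder trace (stopping at first violation):
  at node 47 with bounds (-inf, +inf): OK
  at node 24 with bounds (-inf, 47): OK
  at node 4 with bounds (-inf, 24): OK
  at node 3 with bounds (4, 24): VIOLATION
Node 3 violates its bound: not (4 < 3 < 24).
Result: Not a valid BST


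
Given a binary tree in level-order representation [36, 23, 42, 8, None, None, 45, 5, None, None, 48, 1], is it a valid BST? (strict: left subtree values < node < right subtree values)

Level-order array: [36, 23, 42, 8, None, None, 45, 5, None, None, 48, 1]
Validate using subtree bounds (lo, hi): at each node, require lo < value < hi,
then recurse left with hi=value and right with lo=value.
Preorder trace (stopping at first violation):
  at node 36 with bounds (-inf, +inf): OK
  at node 23 with bounds (-inf, 36): OK
  at node 8 with bounds (-inf, 23): OK
  at node 5 with bounds (-inf, 8): OK
  at node 1 with bounds (-inf, 5): OK
  at node 42 with bounds (36, +inf): OK
  at node 45 with bounds (42, +inf): OK
  at node 48 with bounds (45, +inf): OK
No violation found at any node.
Result: Valid BST


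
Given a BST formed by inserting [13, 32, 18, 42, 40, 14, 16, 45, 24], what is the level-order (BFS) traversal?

Tree insertion order: [13, 32, 18, 42, 40, 14, 16, 45, 24]
Tree (level-order array): [13, None, 32, 18, 42, 14, 24, 40, 45, None, 16]
BFS from the root, enqueuing left then right child of each popped node:
  queue [13] -> pop 13, enqueue [32], visited so far: [13]
  queue [32] -> pop 32, enqueue [18, 42], visited so far: [13, 32]
  queue [18, 42] -> pop 18, enqueue [14, 24], visited so far: [13, 32, 18]
  queue [42, 14, 24] -> pop 42, enqueue [40, 45], visited so far: [13, 32, 18, 42]
  queue [14, 24, 40, 45] -> pop 14, enqueue [16], visited so far: [13, 32, 18, 42, 14]
  queue [24, 40, 45, 16] -> pop 24, enqueue [none], visited so far: [13, 32, 18, 42, 14, 24]
  queue [40, 45, 16] -> pop 40, enqueue [none], visited so far: [13, 32, 18, 42, 14, 24, 40]
  queue [45, 16] -> pop 45, enqueue [none], visited so far: [13, 32, 18, 42, 14, 24, 40, 45]
  queue [16] -> pop 16, enqueue [none], visited so far: [13, 32, 18, 42, 14, 24, 40, 45, 16]
Result: [13, 32, 18, 42, 14, 24, 40, 45, 16]


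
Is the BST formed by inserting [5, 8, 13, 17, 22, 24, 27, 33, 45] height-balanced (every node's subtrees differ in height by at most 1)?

Tree (level-order array): [5, None, 8, None, 13, None, 17, None, 22, None, 24, None, 27, None, 33, None, 45]
Definition: a tree is height-balanced if, at every node, |h(left) - h(right)| <= 1 (empty subtree has height -1).
Bottom-up per-node check:
  node 45: h_left=-1, h_right=-1, diff=0 [OK], height=0
  node 33: h_left=-1, h_right=0, diff=1 [OK], height=1
  node 27: h_left=-1, h_right=1, diff=2 [FAIL (|-1-1|=2 > 1)], height=2
  node 24: h_left=-1, h_right=2, diff=3 [FAIL (|-1-2|=3 > 1)], height=3
  node 22: h_left=-1, h_right=3, diff=4 [FAIL (|-1-3|=4 > 1)], height=4
  node 17: h_left=-1, h_right=4, diff=5 [FAIL (|-1-4|=5 > 1)], height=5
  node 13: h_left=-1, h_right=5, diff=6 [FAIL (|-1-5|=6 > 1)], height=6
  node 8: h_left=-1, h_right=6, diff=7 [FAIL (|-1-6|=7 > 1)], height=7
  node 5: h_left=-1, h_right=7, diff=8 [FAIL (|-1-7|=8 > 1)], height=8
Node 27 violates the condition: |-1 - 1| = 2 > 1.
Result: Not balanced


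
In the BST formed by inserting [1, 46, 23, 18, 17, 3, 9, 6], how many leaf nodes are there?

Tree built from: [1, 46, 23, 18, 17, 3, 9, 6]
Tree (level-order array): [1, None, 46, 23, None, 18, None, 17, None, 3, None, None, 9, 6]
Rule: A leaf has 0 children.
Per-node child counts:
  node 1: 1 child(ren)
  node 46: 1 child(ren)
  node 23: 1 child(ren)
  node 18: 1 child(ren)
  node 17: 1 child(ren)
  node 3: 1 child(ren)
  node 9: 1 child(ren)
  node 6: 0 child(ren)
Matching nodes: [6]
Count of leaf nodes: 1


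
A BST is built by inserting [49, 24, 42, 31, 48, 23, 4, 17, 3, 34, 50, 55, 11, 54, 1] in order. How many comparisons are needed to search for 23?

Search path for 23: 49 -> 24 -> 23
Found: True
Comparisons: 3


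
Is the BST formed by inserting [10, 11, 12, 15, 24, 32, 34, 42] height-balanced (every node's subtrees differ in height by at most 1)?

Tree (level-order array): [10, None, 11, None, 12, None, 15, None, 24, None, 32, None, 34, None, 42]
Definition: a tree is height-balanced if, at every node, |h(left) - h(right)| <= 1 (empty subtree has height -1).
Bottom-up per-node check:
  node 42: h_left=-1, h_right=-1, diff=0 [OK], height=0
  node 34: h_left=-1, h_right=0, diff=1 [OK], height=1
  node 32: h_left=-1, h_right=1, diff=2 [FAIL (|-1-1|=2 > 1)], height=2
  node 24: h_left=-1, h_right=2, diff=3 [FAIL (|-1-2|=3 > 1)], height=3
  node 15: h_left=-1, h_right=3, diff=4 [FAIL (|-1-3|=4 > 1)], height=4
  node 12: h_left=-1, h_right=4, diff=5 [FAIL (|-1-4|=5 > 1)], height=5
  node 11: h_left=-1, h_right=5, diff=6 [FAIL (|-1-5|=6 > 1)], height=6
  node 10: h_left=-1, h_right=6, diff=7 [FAIL (|-1-6|=7 > 1)], height=7
Node 32 violates the condition: |-1 - 1| = 2 > 1.
Result: Not balanced


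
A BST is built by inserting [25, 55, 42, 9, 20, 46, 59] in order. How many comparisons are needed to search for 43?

Search path for 43: 25 -> 55 -> 42 -> 46
Found: False
Comparisons: 4


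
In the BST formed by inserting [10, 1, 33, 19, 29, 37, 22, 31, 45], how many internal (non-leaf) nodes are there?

Tree built from: [10, 1, 33, 19, 29, 37, 22, 31, 45]
Tree (level-order array): [10, 1, 33, None, None, 19, 37, None, 29, None, 45, 22, 31]
Rule: An internal node has at least one child.
Per-node child counts:
  node 10: 2 child(ren)
  node 1: 0 child(ren)
  node 33: 2 child(ren)
  node 19: 1 child(ren)
  node 29: 2 child(ren)
  node 22: 0 child(ren)
  node 31: 0 child(ren)
  node 37: 1 child(ren)
  node 45: 0 child(ren)
Matching nodes: [10, 33, 19, 29, 37]
Count of internal (non-leaf) nodes: 5


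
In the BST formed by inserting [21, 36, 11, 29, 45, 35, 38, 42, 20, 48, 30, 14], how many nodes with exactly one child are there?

Tree built from: [21, 36, 11, 29, 45, 35, 38, 42, 20, 48, 30, 14]
Tree (level-order array): [21, 11, 36, None, 20, 29, 45, 14, None, None, 35, 38, 48, None, None, 30, None, None, 42]
Rule: These are nodes with exactly 1 non-null child.
Per-node child counts:
  node 21: 2 child(ren)
  node 11: 1 child(ren)
  node 20: 1 child(ren)
  node 14: 0 child(ren)
  node 36: 2 child(ren)
  node 29: 1 child(ren)
  node 35: 1 child(ren)
  node 30: 0 child(ren)
  node 45: 2 child(ren)
  node 38: 1 child(ren)
  node 42: 0 child(ren)
  node 48: 0 child(ren)
Matching nodes: [11, 20, 29, 35, 38]
Count of nodes with exactly one child: 5


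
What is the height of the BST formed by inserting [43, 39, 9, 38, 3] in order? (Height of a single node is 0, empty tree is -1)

Insertion order: [43, 39, 9, 38, 3]
Tree (level-order array): [43, 39, None, 9, None, 3, 38]
Compute height bottom-up (empty subtree = -1):
  height(3) = 1 + max(-1, -1) = 0
  height(38) = 1 + max(-1, -1) = 0
  height(9) = 1 + max(0, 0) = 1
  height(39) = 1 + max(1, -1) = 2
  height(43) = 1 + max(2, -1) = 3
Height = 3


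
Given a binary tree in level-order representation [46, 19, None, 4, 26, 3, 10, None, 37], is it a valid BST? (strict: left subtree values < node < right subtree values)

Level-order array: [46, 19, None, 4, 26, 3, 10, None, 37]
Validate using subtree bounds (lo, hi): at each node, require lo < value < hi,
then recurse left with hi=value and right with lo=value.
Preorder trace (stopping at first violation):
  at node 46 with bounds (-inf, +inf): OK
  at node 19 with bounds (-inf, 46): OK
  at node 4 with bounds (-inf, 19): OK
  at node 3 with bounds (-inf, 4): OK
  at node 10 with bounds (4, 19): OK
  at node 26 with bounds (19, 46): OK
  at node 37 with bounds (26, 46): OK
No violation found at any node.
Result: Valid BST


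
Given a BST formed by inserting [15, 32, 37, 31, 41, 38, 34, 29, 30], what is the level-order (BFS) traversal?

Tree insertion order: [15, 32, 37, 31, 41, 38, 34, 29, 30]
Tree (level-order array): [15, None, 32, 31, 37, 29, None, 34, 41, None, 30, None, None, 38]
BFS from the root, enqueuing left then right child of each popped node:
  queue [15] -> pop 15, enqueue [32], visited so far: [15]
  queue [32] -> pop 32, enqueue [31, 37], visited so far: [15, 32]
  queue [31, 37] -> pop 31, enqueue [29], visited so far: [15, 32, 31]
  queue [37, 29] -> pop 37, enqueue [34, 41], visited so far: [15, 32, 31, 37]
  queue [29, 34, 41] -> pop 29, enqueue [30], visited so far: [15, 32, 31, 37, 29]
  queue [34, 41, 30] -> pop 34, enqueue [none], visited so far: [15, 32, 31, 37, 29, 34]
  queue [41, 30] -> pop 41, enqueue [38], visited so far: [15, 32, 31, 37, 29, 34, 41]
  queue [30, 38] -> pop 30, enqueue [none], visited so far: [15, 32, 31, 37, 29, 34, 41, 30]
  queue [38] -> pop 38, enqueue [none], visited so far: [15, 32, 31, 37, 29, 34, 41, 30, 38]
Result: [15, 32, 31, 37, 29, 34, 41, 30, 38]


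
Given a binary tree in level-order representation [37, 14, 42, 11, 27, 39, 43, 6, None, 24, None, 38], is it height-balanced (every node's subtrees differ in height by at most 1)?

Tree (level-order array): [37, 14, 42, 11, 27, 39, 43, 6, None, 24, None, 38]
Definition: a tree is height-balanced if, at every node, |h(left) - h(right)| <= 1 (empty subtree has height -1).
Bottom-up per-node check:
  node 6: h_left=-1, h_right=-1, diff=0 [OK], height=0
  node 11: h_left=0, h_right=-1, diff=1 [OK], height=1
  node 24: h_left=-1, h_right=-1, diff=0 [OK], height=0
  node 27: h_left=0, h_right=-1, diff=1 [OK], height=1
  node 14: h_left=1, h_right=1, diff=0 [OK], height=2
  node 38: h_left=-1, h_right=-1, diff=0 [OK], height=0
  node 39: h_left=0, h_right=-1, diff=1 [OK], height=1
  node 43: h_left=-1, h_right=-1, diff=0 [OK], height=0
  node 42: h_left=1, h_right=0, diff=1 [OK], height=2
  node 37: h_left=2, h_right=2, diff=0 [OK], height=3
All nodes satisfy the balance condition.
Result: Balanced


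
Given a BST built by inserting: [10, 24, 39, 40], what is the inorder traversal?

Tree insertion order: [10, 24, 39, 40]
Tree (level-order array): [10, None, 24, None, 39, None, 40]
Inorder traversal: [10, 24, 39, 40]


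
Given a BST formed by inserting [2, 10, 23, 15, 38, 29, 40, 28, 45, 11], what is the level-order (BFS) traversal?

Tree insertion order: [2, 10, 23, 15, 38, 29, 40, 28, 45, 11]
Tree (level-order array): [2, None, 10, None, 23, 15, 38, 11, None, 29, 40, None, None, 28, None, None, 45]
BFS from the root, enqueuing left then right child of each popped node:
  queue [2] -> pop 2, enqueue [10], visited so far: [2]
  queue [10] -> pop 10, enqueue [23], visited so far: [2, 10]
  queue [23] -> pop 23, enqueue [15, 38], visited so far: [2, 10, 23]
  queue [15, 38] -> pop 15, enqueue [11], visited so far: [2, 10, 23, 15]
  queue [38, 11] -> pop 38, enqueue [29, 40], visited so far: [2, 10, 23, 15, 38]
  queue [11, 29, 40] -> pop 11, enqueue [none], visited so far: [2, 10, 23, 15, 38, 11]
  queue [29, 40] -> pop 29, enqueue [28], visited so far: [2, 10, 23, 15, 38, 11, 29]
  queue [40, 28] -> pop 40, enqueue [45], visited so far: [2, 10, 23, 15, 38, 11, 29, 40]
  queue [28, 45] -> pop 28, enqueue [none], visited so far: [2, 10, 23, 15, 38, 11, 29, 40, 28]
  queue [45] -> pop 45, enqueue [none], visited so far: [2, 10, 23, 15, 38, 11, 29, 40, 28, 45]
Result: [2, 10, 23, 15, 38, 11, 29, 40, 28, 45]


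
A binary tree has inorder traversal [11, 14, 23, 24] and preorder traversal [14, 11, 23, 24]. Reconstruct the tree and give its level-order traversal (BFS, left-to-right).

Inorder:  [11, 14, 23, 24]
Preorder: [14, 11, 23, 24]
Algorithm: preorder visits root first, so consume preorder in order;
for each root, split the current inorder slice at that value into
left-subtree inorder and right-subtree inorder, then recurse.
Recursive splits:
  root=14; inorder splits into left=[11], right=[23, 24]
  root=11; inorder splits into left=[], right=[]
  root=23; inorder splits into left=[], right=[24]
  root=24; inorder splits into left=[], right=[]
Reconstructed level-order: [14, 11, 23, 24]


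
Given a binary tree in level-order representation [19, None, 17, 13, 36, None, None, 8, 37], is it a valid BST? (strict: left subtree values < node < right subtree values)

Level-order array: [19, None, 17, 13, 36, None, None, 8, 37]
Validate using subtree bounds (lo, hi): at each node, require lo < value < hi,
then recurse left with hi=value and right with lo=value.
Preorder trace (stopping at first violation):
  at node 19 with bounds (-inf, +inf): OK
  at node 17 with bounds (19, +inf): VIOLATION
Node 17 violates its bound: not (19 < 17 < +inf).
Result: Not a valid BST


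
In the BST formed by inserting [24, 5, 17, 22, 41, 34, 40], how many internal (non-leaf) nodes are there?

Tree built from: [24, 5, 17, 22, 41, 34, 40]
Tree (level-order array): [24, 5, 41, None, 17, 34, None, None, 22, None, 40]
Rule: An internal node has at least one child.
Per-node child counts:
  node 24: 2 child(ren)
  node 5: 1 child(ren)
  node 17: 1 child(ren)
  node 22: 0 child(ren)
  node 41: 1 child(ren)
  node 34: 1 child(ren)
  node 40: 0 child(ren)
Matching nodes: [24, 5, 17, 41, 34]
Count of internal (non-leaf) nodes: 5


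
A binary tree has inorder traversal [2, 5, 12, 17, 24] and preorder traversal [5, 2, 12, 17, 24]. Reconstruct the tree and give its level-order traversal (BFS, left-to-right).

Inorder:  [2, 5, 12, 17, 24]
Preorder: [5, 2, 12, 17, 24]
Algorithm: preorder visits root first, so consume preorder in order;
for each root, split the current inorder slice at that value into
left-subtree inorder and right-subtree inorder, then recurse.
Recursive splits:
  root=5; inorder splits into left=[2], right=[12, 17, 24]
  root=2; inorder splits into left=[], right=[]
  root=12; inorder splits into left=[], right=[17, 24]
  root=17; inorder splits into left=[], right=[24]
  root=24; inorder splits into left=[], right=[]
Reconstructed level-order: [5, 2, 12, 17, 24]


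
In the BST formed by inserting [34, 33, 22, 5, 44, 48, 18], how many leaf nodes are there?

Tree built from: [34, 33, 22, 5, 44, 48, 18]
Tree (level-order array): [34, 33, 44, 22, None, None, 48, 5, None, None, None, None, 18]
Rule: A leaf has 0 children.
Per-node child counts:
  node 34: 2 child(ren)
  node 33: 1 child(ren)
  node 22: 1 child(ren)
  node 5: 1 child(ren)
  node 18: 0 child(ren)
  node 44: 1 child(ren)
  node 48: 0 child(ren)
Matching nodes: [18, 48]
Count of leaf nodes: 2


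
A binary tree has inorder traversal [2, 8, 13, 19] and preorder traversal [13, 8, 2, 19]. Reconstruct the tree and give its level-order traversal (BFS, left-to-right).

Inorder:  [2, 8, 13, 19]
Preorder: [13, 8, 2, 19]
Algorithm: preorder visits root first, so consume preorder in order;
for each root, split the current inorder slice at that value into
left-subtree inorder and right-subtree inorder, then recurse.
Recursive splits:
  root=13; inorder splits into left=[2, 8], right=[19]
  root=8; inorder splits into left=[2], right=[]
  root=2; inorder splits into left=[], right=[]
  root=19; inorder splits into left=[], right=[]
Reconstructed level-order: [13, 8, 19, 2]


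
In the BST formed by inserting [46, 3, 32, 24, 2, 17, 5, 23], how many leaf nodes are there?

Tree built from: [46, 3, 32, 24, 2, 17, 5, 23]
Tree (level-order array): [46, 3, None, 2, 32, None, None, 24, None, 17, None, 5, 23]
Rule: A leaf has 0 children.
Per-node child counts:
  node 46: 1 child(ren)
  node 3: 2 child(ren)
  node 2: 0 child(ren)
  node 32: 1 child(ren)
  node 24: 1 child(ren)
  node 17: 2 child(ren)
  node 5: 0 child(ren)
  node 23: 0 child(ren)
Matching nodes: [2, 5, 23]
Count of leaf nodes: 3


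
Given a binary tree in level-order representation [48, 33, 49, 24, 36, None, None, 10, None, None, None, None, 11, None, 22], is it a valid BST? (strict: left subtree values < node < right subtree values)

Level-order array: [48, 33, 49, 24, 36, None, None, 10, None, None, None, None, 11, None, 22]
Validate using subtree bounds (lo, hi): at each node, require lo < value < hi,
then recurse left with hi=value and right with lo=value.
Preorder trace (stopping at first violation):
  at node 48 with bounds (-inf, +inf): OK
  at node 33 with bounds (-inf, 48): OK
  at node 24 with bounds (-inf, 33): OK
  at node 10 with bounds (-inf, 24): OK
  at node 11 with bounds (10, 24): OK
  at node 22 with bounds (11, 24): OK
  at node 36 with bounds (33, 48): OK
  at node 49 with bounds (48, +inf): OK
No violation found at any node.
Result: Valid BST


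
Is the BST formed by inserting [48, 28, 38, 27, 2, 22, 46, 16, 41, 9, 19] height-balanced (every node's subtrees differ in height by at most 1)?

Tree (level-order array): [48, 28, None, 27, 38, 2, None, None, 46, None, 22, 41, None, 16, None, None, None, 9, 19]
Definition: a tree is height-balanced if, at every node, |h(left) - h(right)| <= 1 (empty subtree has height -1).
Bottom-up per-node check:
  node 9: h_left=-1, h_right=-1, diff=0 [OK], height=0
  node 19: h_left=-1, h_right=-1, diff=0 [OK], height=0
  node 16: h_left=0, h_right=0, diff=0 [OK], height=1
  node 22: h_left=1, h_right=-1, diff=2 [FAIL (|1--1|=2 > 1)], height=2
  node 2: h_left=-1, h_right=2, diff=3 [FAIL (|-1-2|=3 > 1)], height=3
  node 27: h_left=3, h_right=-1, diff=4 [FAIL (|3--1|=4 > 1)], height=4
  node 41: h_left=-1, h_right=-1, diff=0 [OK], height=0
  node 46: h_left=0, h_right=-1, diff=1 [OK], height=1
  node 38: h_left=-1, h_right=1, diff=2 [FAIL (|-1-1|=2 > 1)], height=2
  node 28: h_left=4, h_right=2, diff=2 [FAIL (|4-2|=2 > 1)], height=5
  node 48: h_left=5, h_right=-1, diff=6 [FAIL (|5--1|=6 > 1)], height=6
Node 22 violates the condition: |1 - -1| = 2 > 1.
Result: Not balanced
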